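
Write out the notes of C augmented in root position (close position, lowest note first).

C, E, G#

C augmented is C–E–G#. Root position puts the root (C) in the bass, with the remaining tones above: C, E, G#.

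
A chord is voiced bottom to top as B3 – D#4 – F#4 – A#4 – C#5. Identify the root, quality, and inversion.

B major ninth, root position

The distinct note names are B, D#, F#, A#, C#. Stacked in thirds they read B–D#–F#–A#–C#, which is a major ninth chord on B.
B is the root of B major ninth; root in the bass means root position.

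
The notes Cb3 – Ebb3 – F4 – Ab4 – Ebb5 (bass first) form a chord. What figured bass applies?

The notes Cb, Ebb, F, Ab stack in thirds as F–Ab–Cb–Ebb — an F diminished seventh chord. The bass Cb is the fifth, so this is second inversion: figured 4/3.

4/3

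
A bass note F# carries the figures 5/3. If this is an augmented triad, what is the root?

F#

The figures 5/3 mean the root of the chord is in the bass. If F# is the root of an augmented triad, the root is F# (chord tones F#–A#–C##).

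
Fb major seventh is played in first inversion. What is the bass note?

Fb major seventh is Fb–Ab–Cb–Eb. First inversion places the third in the bass: Ab.

Ab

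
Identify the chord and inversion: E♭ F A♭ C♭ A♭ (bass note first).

F half-diminished seventh, third inversion

The distinct note names are Eb, F, Ab, Cb. Stacked in thirds they read F–Ab–Cb–Eb, which is a half-diminished seventh chord on F.
Eb is the seventh of F half-diminished seventh; seventh in the bass means third inversion (figured bass 4/2).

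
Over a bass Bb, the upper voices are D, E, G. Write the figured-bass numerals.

4/3

The notes Bb, D, E, G stack in thirds as E–G–Bb–D — an E half-diminished seventh chord. The bass Bb is the fifth, so this is second inversion: figured 4/3.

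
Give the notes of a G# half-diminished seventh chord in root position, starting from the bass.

G# half-diminished seventh is G#–B–D–F#. Root position puts the root (G#) in the bass, with the remaining tones above: G#, B, D, F#.

G#, B, D, F#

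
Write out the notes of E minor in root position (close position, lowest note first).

Spelling E minor: E–G–B. In root position the root is bass, giving E, G, B from the bottom.

E, G, B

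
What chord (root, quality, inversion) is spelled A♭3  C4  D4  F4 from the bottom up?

The pitch classes Ab, C, D, F arrange in thirds as D–F–Ab–C: a D half-diminished seventh chord.
With the fifth (Ab) in the bass, the chord is in second inversion (figured bass 4/3).

D half-diminished seventh, second inversion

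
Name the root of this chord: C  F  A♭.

F

Reordering C, F, Ab into stacked thirds gives F–Ab–C; the bottom of that stack, F, is the root.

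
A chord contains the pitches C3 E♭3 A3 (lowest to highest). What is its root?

Reordering C, Eb, A into stacked thirds gives A–C–Eb; the bottom of that stack, A, is the root.

A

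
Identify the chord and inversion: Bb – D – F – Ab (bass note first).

Bb dominant seventh, root position

The distinct note names are Bb, D, F, Ab. Stacked in thirds they read Bb–D–F–Ab, which is a dominant seventh chord on Bb.
With the root (Bb) in the bass, the chord is in root position (figured bass 7).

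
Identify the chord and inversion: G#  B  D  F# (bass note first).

G# half-diminished seventh, root position

The pitch classes G#, B, D, F# arrange in thirds as G#–B–D–F#: a G# half-diminished seventh chord.
With the root (G#) in the bass, the chord is in root position (figured bass 7).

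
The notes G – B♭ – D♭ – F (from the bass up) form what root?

The distinct letter names are G, Bb, Db, F. Arranged as a stack of thirds they read G–Bb–Db–F, so G is the root (a G half-diminished seventh chord).

G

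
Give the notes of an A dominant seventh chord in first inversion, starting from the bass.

C#, E, G, A

A dominant seventh is A–C#–E–G. First inversion puts the third (C#) in the bass, with the remaining tones above: C#, E, G, A.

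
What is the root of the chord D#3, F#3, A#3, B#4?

B#

D#, F#, A#, B# are the tones of a B# half-diminished seventh chord (B#–D#–F#–A#), making B# the root.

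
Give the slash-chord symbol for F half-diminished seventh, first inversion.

First inversion of F half-diminished seventh has the third (Ab) in the bass. As a slash chord: Fø7/Ab.

Fø7/Ab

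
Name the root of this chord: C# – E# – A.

A

The distinct letter names are C#, E#, A. Arranged as a stack of thirds they read A–C#–E#, so A is the root (an A augmented triad).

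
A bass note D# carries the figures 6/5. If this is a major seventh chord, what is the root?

The figures 6/5 mean the third of the chord is in the bass. If D# is the third of a major seventh chord, the root is B (chord tones B–D#–F#–A#).

B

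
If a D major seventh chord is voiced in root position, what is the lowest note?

In root position the root is lowest. For D major seventh (D–F#–A–C#) that is D.

D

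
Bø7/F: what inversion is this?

Bø7/F means B half-diminished seventh with F in the bass. F is the fifth of B half-diminished seventh (B–D–F–A), so this is second inversion.

second inversion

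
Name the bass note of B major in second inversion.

In second inversion the fifth is lowest. For B major (B–D#–F#) that is F#.

F#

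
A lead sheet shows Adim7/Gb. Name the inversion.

third inversion

Adim7/Gb means A diminished seventh with Gb in the bass. Gb is the seventh of A diminished seventh (A–C–Eb–Gb), so this is third inversion.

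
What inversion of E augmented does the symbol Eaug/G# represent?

first inversion

Eaug/G# means E augmented with G# in the bass. G# is the third of E augmented (E–G#–B#), so this is first inversion.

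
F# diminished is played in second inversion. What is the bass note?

In second inversion the fifth is lowest. For F# diminished (F#–A–C) that is C.

C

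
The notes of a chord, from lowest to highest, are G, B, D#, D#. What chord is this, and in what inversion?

G augmented, root position

Reducing to letter names: G, B, D#. These stack in thirds as G–B–D# — a G augmented triad.
With the root (G) in the bass, the chord is in root position (figured bass 5/3).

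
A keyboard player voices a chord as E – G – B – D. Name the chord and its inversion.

Reducing to letter names: E, G, B, D. These stack in thirds as E–G–B–D — an E minor seventh chord.
The lowest note is E, the root of the chord, so this is root position (figured bass 7).

E minor seventh, root position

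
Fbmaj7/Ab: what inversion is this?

Fbmaj7/Ab means Fb major seventh with Ab in the bass. Ab is the third of Fb major seventh (Fb–Ab–Cb–Eb), so this is first inversion.

first inversion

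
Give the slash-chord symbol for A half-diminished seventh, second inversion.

Second inversion of A half-diminished seventh has the fifth (Eb) in the bass. As a slash chord: Aø7/Eb.

Aø7/Eb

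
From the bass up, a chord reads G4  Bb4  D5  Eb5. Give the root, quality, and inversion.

Eb major seventh, first inversion

Reducing to letter names: G, Bb, D, Eb. These stack in thirds as Eb–G–Bb–D — an Eb major seventh chord.
With the third (G) in the bass, the chord is in first inversion (figured bass 6/5).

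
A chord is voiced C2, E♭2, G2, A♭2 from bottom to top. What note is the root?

The distinct letter names are C, Eb, G, Ab. Arranged as a stack of thirds they read Ab–C–Eb–G, so Ab is the root (an Ab major seventh chord).

Ab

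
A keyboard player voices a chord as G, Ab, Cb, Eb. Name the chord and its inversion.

The distinct note names are G, Ab, Cb, Eb. Stacked in thirds they read Ab–Cb–Eb–G, which is a minor-major seventh chord on Ab.
G is the seventh of Ab minor-major seventh; seventh in the bass means third inversion (figured bass 4/2).

Ab minor-major seventh, third inversion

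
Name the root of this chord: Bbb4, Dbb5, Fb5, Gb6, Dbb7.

The distinct letter names are Bbb, Dbb, Fb, Gb. Arranged as a stack of thirds they read Gb–Bbb–Dbb–Fb, so Gb is the root (a Gb half-diminished seventh chord).

Gb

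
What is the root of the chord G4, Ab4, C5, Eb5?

Ab

The distinct letter names are G, Ab, C, Eb. Arranged as a stack of thirds they read Ab–C–Eb–G, so Ab is the root (an Ab major seventh chord).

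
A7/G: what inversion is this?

third inversion

A7/G means A dominant seventh with G in the bass. G is the seventh of A dominant seventh (A–C#–E–G), so this is third inversion.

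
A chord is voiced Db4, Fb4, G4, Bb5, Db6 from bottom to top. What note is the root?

Reordering Db, Fb, G, Bb into stacked thirds gives G–Bb–Db–Fb; the bottom of that stack, G, is the root.

G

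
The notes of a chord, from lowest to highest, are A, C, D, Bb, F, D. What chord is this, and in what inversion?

The distinct note names are A, C, D, Bb, F. Stacked in thirds they read Bb–D–F–A–C, which is a major ninth chord on Bb.
A is the seventh of Bb major ninth; seventh in the bass means third inversion.

Bb major ninth, third inversion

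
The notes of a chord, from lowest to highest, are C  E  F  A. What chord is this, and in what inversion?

F major seventh, second inversion

The pitch classes C, E, F, A arrange in thirds as F–A–C–E: an F major seventh chord.
With the fifth (C) in the bass, the chord is in second inversion (figured bass 4/3).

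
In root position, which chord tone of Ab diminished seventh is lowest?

The root of Ab diminished seventh (Ab–Cb–Ebb–Gbb) is Ab; that is the bass in root position.

Ab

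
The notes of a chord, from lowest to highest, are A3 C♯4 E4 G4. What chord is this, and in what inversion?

A dominant seventh, root position

Reducing to letter names: A, C#, E, G. These stack in thirds as A–C#–E–G — an A dominant seventh chord.
The lowest note is A, the root of the chord, so this is root position (figured bass 7).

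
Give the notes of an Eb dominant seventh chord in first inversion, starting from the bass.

Spelling Eb dominant seventh: Eb–G–Bb–Db. In first inversion the third is bass, giving G, Bb, Db, Eb from the bottom.

G, Bb, Db, Eb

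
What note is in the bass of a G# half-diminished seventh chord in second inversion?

D

In second inversion the fifth is lowest. For G# half-diminished seventh (G#–B–D–F#) that is D.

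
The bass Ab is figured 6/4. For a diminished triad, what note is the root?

D

The figures 6/4 mean the fifth of the chord is in the bass. If Ab is the fifth of a diminished triad, the root is D (chord tones D–F–Ab).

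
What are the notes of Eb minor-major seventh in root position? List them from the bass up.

Eb minor-major seventh is Eb–Gb–Bb–D. Root position puts the root (Eb) in the bass, with the remaining tones above: Eb, Gb, Bb, D.

Eb, Gb, Bb, D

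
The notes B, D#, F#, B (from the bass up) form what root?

Reordering B, D#, F# into stacked thirds gives B–D#–F#; the bottom of that stack, B, is the root.

B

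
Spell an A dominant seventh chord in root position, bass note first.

Spelling A dominant seventh: A–C#–E–G. In root position the root is bass, giving A, C#, E, G from the bottom.

A, C#, E, G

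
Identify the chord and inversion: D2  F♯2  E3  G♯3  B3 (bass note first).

The pitch classes D, F#, E, G#, B arrange in thirds as E–G#–B–D–F#: an E dominant ninth chord.
With the seventh (D) in the bass, the chord is in third inversion.

E dominant ninth, third inversion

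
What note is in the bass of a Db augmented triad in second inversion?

A

In second inversion the fifth is lowest. For Db augmented (Db–F–A) that is A.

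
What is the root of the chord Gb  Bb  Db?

The distinct letter names are Gb, Bb, Db. Arranged as a stack of thirds they read Gb–Bb–Db, so Gb is the root (a Gb major triad).

Gb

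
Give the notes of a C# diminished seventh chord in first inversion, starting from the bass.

E, G, Bb, C#

The chord tones are C#–E–G–Bb. With the third (E) lowest for first inversion: E, G, Bb, C#.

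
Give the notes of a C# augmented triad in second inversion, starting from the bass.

G##, C#, E#

C# augmented is C#–E#–G##. Second inversion puts the fifth (G##) in the bass, with the remaining tones above: G##, C#, E#.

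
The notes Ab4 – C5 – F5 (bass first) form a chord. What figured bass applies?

6

The notes Ab, C, F stack in thirds as F–Ab–C — an F minor triad. The bass Ab is the third, so this is first inversion: figured 6.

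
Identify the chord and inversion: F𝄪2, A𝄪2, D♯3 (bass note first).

D# augmented, first inversion

The distinct note names are F##, A##, D#. Stacked in thirds they read D#–F##–A##, which is an augmented triad on D#.
F## is the third of D# augmented; third in the bass means first inversion (figured bass 6).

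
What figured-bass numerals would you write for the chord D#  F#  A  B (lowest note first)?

6/5

The notes D#, F#, A, B stack in thirds as B–D#–F#–A — a B dominant seventh chord. The bass D# is the third, so this is first inversion: figured 6/5.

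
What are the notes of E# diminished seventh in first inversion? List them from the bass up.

E# diminished seventh is E#–G#–B–D. First inversion puts the third (G#) in the bass, with the remaining tones above: G#, B, D, E#.

G#, B, D, E#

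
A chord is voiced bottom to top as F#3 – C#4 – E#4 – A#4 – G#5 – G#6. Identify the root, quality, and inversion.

F# major ninth, root position

The distinct note names are F#, C#, E#, A#, G#. Stacked in thirds they read F#–A#–C#–E#–G#, which is a major ninth chord on F#.
The lowest note is F#, the root of the chord, so this is root position.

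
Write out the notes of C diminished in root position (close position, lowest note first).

Spelling C diminished: C–Eb–Gb. In root position the root is bass, giving C, Eb, Gb from the bottom.

C, Eb, Gb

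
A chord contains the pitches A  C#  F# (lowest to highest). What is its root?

The distinct letter names are A, C#, F#. Arranged as a stack of thirds they read F#–A–C#, so F# is the root (an F# minor triad).

F#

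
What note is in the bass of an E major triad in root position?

E

In root position the root is lowest. For E major (E–G#–B) that is E.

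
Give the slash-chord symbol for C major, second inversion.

C/G

Second inversion of C major has the fifth (G) in the bass. As a slash chord: C/G.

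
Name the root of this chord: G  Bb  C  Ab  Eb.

Reordering G, Bb, C, Ab, Eb into stacked thirds gives Ab–C–Eb–G–Bb; the bottom of that stack, Ab, is the root.

Ab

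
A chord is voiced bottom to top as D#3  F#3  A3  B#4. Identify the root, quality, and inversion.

The distinct note names are D#, F#, A, B#. Stacked in thirds they read B#–D#–F#–A, which is a diminished seventh chord on B#.
The lowest note is D#, the third of the chord, so this is first inversion (figured bass 6/5).

B# diminished seventh, first inversion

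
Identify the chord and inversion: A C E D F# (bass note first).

D dominant ninth, second inversion

The distinct note names are A, C, E, D, F#. Stacked in thirds they read D–F#–A–C–E, which is a dominant ninth chord on D.
A is the fifth of D dominant ninth; fifth in the bass means second inversion.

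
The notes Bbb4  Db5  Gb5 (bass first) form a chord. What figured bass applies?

The notes Bbb, Db, Gb stack in thirds as Gb–Bbb–Db — a Gb minor triad. The bass Bbb is the third, so this is first inversion: figured 6.

6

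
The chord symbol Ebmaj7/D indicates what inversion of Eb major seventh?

third inversion

Ebmaj7/D means Eb major seventh with D in the bass. D is the seventh of Eb major seventh (Eb–G–Bb–D), so this is third inversion.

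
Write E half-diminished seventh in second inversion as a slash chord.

Second inversion of E half-diminished seventh has the fifth (Bb) in the bass. As a slash chord: Eø7/Bb.

Eø7/Bb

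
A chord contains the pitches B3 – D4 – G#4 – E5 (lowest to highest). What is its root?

B, D, G#, E are the tones of an E dominant seventh chord (E–G#–B–D), making E the root.

E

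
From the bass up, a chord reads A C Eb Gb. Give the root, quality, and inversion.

A diminished seventh, root position

The pitch classes A, C, Eb, Gb arrange in thirds as A–C–Eb–Gb: an A diminished seventh chord.
With the root (A) in the bass, the chord is in root position (figured bass 7).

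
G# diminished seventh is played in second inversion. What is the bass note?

D

The fifth of G# diminished seventh (G#–B–D–F) is D; that is the bass in second inversion.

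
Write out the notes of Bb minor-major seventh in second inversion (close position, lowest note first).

The chord tones are Bb–Db–F–A. With the fifth (F) lowest for second inversion: F, A, Bb, Db.

F, A, Bb, Db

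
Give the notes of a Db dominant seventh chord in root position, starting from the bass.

Db, F, Ab, Cb

The chord tones are Db–F–Ab–Cb. With the root (Db) lowest for root position: Db, F, Ab, Cb.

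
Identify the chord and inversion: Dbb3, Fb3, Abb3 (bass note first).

The distinct note names are Dbb, Fb, Abb. Stacked in thirds they read Dbb–Fb–Abb, which is a major triad on Dbb.
Dbb is the root of Dbb major; root in the bass means root position (figured bass 5/3).

Dbb major, root position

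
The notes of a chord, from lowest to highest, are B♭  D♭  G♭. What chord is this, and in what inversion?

Gb major, first inversion

The pitch classes Bb, Db, Gb arrange in thirds as Gb–Bb–Db: a Gb major triad.
The lowest note is Bb, the third of the chord, so this is first inversion (figured bass 6).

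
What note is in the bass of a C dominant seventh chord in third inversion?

Bb

C dominant seventh is C–E–G–Bb. Third inversion places the seventh in the bass: Bb.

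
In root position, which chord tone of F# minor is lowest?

F#

The root of F# minor (F#–A–C#) is F#; that is the bass in root position.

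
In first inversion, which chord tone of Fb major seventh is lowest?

The third of Fb major seventh (Fb–Ab–Cb–Eb) is Ab; that is the bass in first inversion.

Ab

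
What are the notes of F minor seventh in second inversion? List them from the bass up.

C, Eb, F, Ab

The chord tones are F–Ab–C–Eb. With the fifth (C) lowest for second inversion: C, Eb, F, Ab.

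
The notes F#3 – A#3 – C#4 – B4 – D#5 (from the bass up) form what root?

B

Reordering F#, A#, C#, B, D# into stacked thirds gives B–D#–F#–A#–C#; the bottom of that stack, B, is the root.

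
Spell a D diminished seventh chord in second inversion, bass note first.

Ab, Cb, D, F

D diminished seventh is D–F–Ab–Cb. Second inversion puts the fifth (Ab) in the bass, with the remaining tones above: Ab, Cb, D, F.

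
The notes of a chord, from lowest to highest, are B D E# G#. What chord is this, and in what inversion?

Reducing to letter names: B, D, E#, G#. These stack in thirds as E#–G#–B–D — an E# diminished seventh chord.
With the fifth (B) in the bass, the chord is in second inversion (figured bass 4/3).

E# diminished seventh, second inversion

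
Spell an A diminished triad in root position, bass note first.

A diminished is A–C–Eb. Root position puts the root (A) in the bass, with the remaining tones above: A, C, Eb.

A, C, Eb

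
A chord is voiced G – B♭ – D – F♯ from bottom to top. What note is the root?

The distinct letter names are G, Bb, D, F#. Arranged as a stack of thirds they read G–Bb–D–F#, so G is the root (a G minor-major seventh chord).

G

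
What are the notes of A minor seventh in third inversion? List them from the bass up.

G, A, C, E

A minor seventh is A–C–E–G. Third inversion puts the seventh (G) in the bass, with the remaining tones above: G, A, C, E.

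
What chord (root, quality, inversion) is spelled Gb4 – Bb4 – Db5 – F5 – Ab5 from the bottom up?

The pitch classes Gb, Bb, Db, F, Ab arrange in thirds as Gb–Bb–Db–F–Ab: a Gb major ninth chord.
Gb is the root of Gb major ninth; root in the bass means root position.

Gb major ninth, root position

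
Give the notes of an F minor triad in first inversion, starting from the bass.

The chord tones are F–Ab–C. With the third (Ab) lowest for first inversion: Ab, C, F.

Ab, C, F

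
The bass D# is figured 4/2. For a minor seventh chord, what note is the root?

The figures 4/2 mean the seventh of the chord is in the bass. If D# is the seventh of a minor seventh chord, the root is E# (chord tones E#–G#–B#–D#).

E#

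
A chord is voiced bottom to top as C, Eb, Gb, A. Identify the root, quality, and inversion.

The distinct note names are C, Eb, Gb, A. Stacked in thirds they read A–C–Eb–Gb, which is a diminished seventh chord on A.
The lowest note is C, the third of the chord, so this is first inversion (figured bass 6/5).

A diminished seventh, first inversion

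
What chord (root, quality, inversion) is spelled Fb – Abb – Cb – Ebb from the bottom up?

Fb minor seventh, root position

The distinct note names are Fb, Abb, Cb, Ebb. Stacked in thirds they read Fb–Abb–Cb–Ebb, which is a minor seventh chord on Fb.
Fb is the root of Fb minor seventh; root in the bass means root position (figured bass 7).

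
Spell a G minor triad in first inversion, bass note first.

Spelling G minor: G–Bb–D. In first inversion the third is bass, giving Bb, D, G from the bottom.

Bb, D, G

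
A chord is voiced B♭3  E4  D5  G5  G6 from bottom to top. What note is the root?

Bb, E, D, G are the tones of an E half-diminished seventh chord (E–G–Bb–D), making E the root.

E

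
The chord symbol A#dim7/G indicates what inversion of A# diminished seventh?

third inversion

A#dim7/G means A# diminished seventh with G in the bass. G is the seventh of A# diminished seventh (A#–C#–E–G), so this is third inversion.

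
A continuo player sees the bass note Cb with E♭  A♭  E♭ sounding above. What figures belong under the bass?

The notes Cb, Eb, Ab stack in thirds as Ab–Cb–Eb — an Ab minor triad. The bass Cb is the third, so this is first inversion: figured 6.

6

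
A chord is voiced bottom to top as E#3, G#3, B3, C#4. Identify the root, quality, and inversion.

The distinct note names are E#, G#, B, C#. Stacked in thirds they read C#–E#–G#–B, which is a dominant seventh chord on C#.
With the third (E#) in the bass, the chord is in first inversion (figured bass 6/5).

C# dominant seventh, first inversion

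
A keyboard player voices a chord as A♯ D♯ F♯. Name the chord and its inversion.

D# minor, second inversion

Reducing to letter names: A#, D#, F#. These stack in thirds as D#–F#–A# — a D# minor triad.
With the fifth (A#) in the bass, the chord is in second inversion (figured bass 6/4).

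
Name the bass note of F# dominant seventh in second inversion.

In second inversion the fifth is lowest. For F# dominant seventh (F#–A#–C#–E) that is C#.

C#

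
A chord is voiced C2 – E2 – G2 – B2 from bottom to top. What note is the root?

C, E, G, B are the tones of a C major seventh chord (C–E–G–B), making C the root.

C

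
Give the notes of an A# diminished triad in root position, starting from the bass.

A#, C#, E

The chord tones are A#–C#–E. With the root (A#) lowest for root position: A#, C#, E.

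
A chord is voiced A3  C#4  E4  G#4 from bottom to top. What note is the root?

Reordering A, C#, E, G# into stacked thirds gives A–C#–E–G#; the bottom of that stack, A, is the root.

A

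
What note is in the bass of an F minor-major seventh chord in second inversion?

C

In second inversion the fifth is lowest. For F minor-major seventh (F–Ab–C–E) that is C.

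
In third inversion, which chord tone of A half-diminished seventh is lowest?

A half-diminished seventh is A–C–Eb–G. Third inversion places the seventh in the bass: G.

G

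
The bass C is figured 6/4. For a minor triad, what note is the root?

The figures 6/4 mean the fifth of the chord is in the bass. If C is the fifth of a minor triad, the root is F (chord tones F–Ab–C).

F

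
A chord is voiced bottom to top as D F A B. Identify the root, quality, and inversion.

B half-diminished seventh, first inversion

Reducing to letter names: D, F, A, B. These stack in thirds as B–D–F–A — a B half-diminished seventh chord.
D is the third of B half-diminished seventh; third in the bass means first inversion (figured bass 6/5).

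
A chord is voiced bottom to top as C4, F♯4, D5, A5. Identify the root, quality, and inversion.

The pitch classes C, F#, D, A arrange in thirds as D–F#–A–C: a D dominant seventh chord.
The lowest note is C, the seventh of the chord, so this is third inversion (figured bass 4/2).

D dominant seventh, third inversion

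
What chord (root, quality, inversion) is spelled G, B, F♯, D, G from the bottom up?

The distinct note names are G, B, F#, D. Stacked in thirds they read G–B–D–F#, which is a major seventh chord on G.
The lowest note is G, the root of the chord, so this is root position (figured bass 7).

G major seventh, root position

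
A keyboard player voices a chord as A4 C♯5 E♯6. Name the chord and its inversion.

The distinct note names are A, C#, E#. Stacked in thirds they read A–C#–E#, which is an augmented triad on A.
A is the root of A augmented; root in the bass means root position (figured bass 5/3).

A augmented, root position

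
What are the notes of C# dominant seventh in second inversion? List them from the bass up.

G#, B, C#, E#

Spelling C# dominant seventh: C#–E#–G#–B. In second inversion the fifth is bass, giving G#, B, C#, E# from the bottom.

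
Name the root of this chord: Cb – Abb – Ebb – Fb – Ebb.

Reordering Cb, Abb, Ebb, Fb into stacked thirds gives Fb–Abb–Cb–Ebb; the bottom of that stack, Fb, is the root.

Fb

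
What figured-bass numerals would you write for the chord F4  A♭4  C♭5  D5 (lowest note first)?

6/5

The notes F, Ab, Cb, D stack in thirds as D–F–Ab–Cb — a D diminished seventh chord. The bass F is the third, so this is first inversion: figured 6/5.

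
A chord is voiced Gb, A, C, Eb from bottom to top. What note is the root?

The distinct letter names are Gb, A, C, Eb. Arranged as a stack of thirds they read A–C–Eb–Gb, so A is the root (an A diminished seventh chord).

A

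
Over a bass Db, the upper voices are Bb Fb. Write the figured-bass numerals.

6

The notes Db, Bb, Fb stack in thirds as Bb–Db–Fb — a Bb diminished triad. The bass Db is the third, so this is first inversion: figured 6.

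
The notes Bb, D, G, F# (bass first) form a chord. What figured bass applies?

6/5

The notes Bb, D, G, F# stack in thirds as G–Bb–D–F# — a G minor-major seventh chord. The bass Bb is the third, so this is first inversion: figured 6/5.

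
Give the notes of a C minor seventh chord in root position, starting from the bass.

C, Eb, G, Bb

C minor seventh is C–Eb–G–Bb. Root position puts the root (C) in the bass, with the remaining tones above: C, Eb, G, Bb.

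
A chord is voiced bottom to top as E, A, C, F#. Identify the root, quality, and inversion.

F# half-diminished seventh, third inversion

The pitch classes E, A, C, F# arrange in thirds as F#–A–C–E: an F# half-diminished seventh chord.
The lowest note is E, the seventh of the chord, so this is third inversion (figured bass 4/2).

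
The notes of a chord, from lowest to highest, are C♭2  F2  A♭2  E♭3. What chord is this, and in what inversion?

F half-diminished seventh, second inversion

The pitch classes Cb, F, Ab, Eb arrange in thirds as F–Ab–Cb–Eb: an F half-diminished seventh chord.
The lowest note is Cb, the fifth of the chord, so this is second inversion (figured bass 4/3).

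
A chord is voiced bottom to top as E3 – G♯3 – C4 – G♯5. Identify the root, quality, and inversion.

The distinct note names are E, G#, C. Stacked in thirds they read C–E–G#, which is an augmented triad on C.
E is the third of C augmented; third in the bass means first inversion (figured bass 6).

C augmented, first inversion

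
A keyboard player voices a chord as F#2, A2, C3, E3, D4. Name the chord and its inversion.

D dominant ninth, first inversion

The pitch classes F#, A, C, E, D arrange in thirds as D–F#–A–C–E: a D dominant ninth chord.
With the third (F#) in the bass, the chord is in first inversion.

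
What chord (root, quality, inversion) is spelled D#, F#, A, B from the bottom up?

B dominant seventh, first inversion

The pitch classes D#, F#, A, B arrange in thirds as B–D#–F#–A: a B dominant seventh chord.
With the third (D#) in the bass, the chord is in first inversion (figured bass 6/5).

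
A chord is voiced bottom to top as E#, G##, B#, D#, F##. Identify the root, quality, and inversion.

The pitch classes E#, G##, B#, D#, F## arrange in thirds as E#–G##–B#–D#–F##: an E# dominant ninth chord.
The lowest note is E#, the root of the chord, so this is root position.

E# dominant ninth, root position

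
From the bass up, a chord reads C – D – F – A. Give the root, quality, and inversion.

D minor seventh, third inversion

Reducing to letter names: C, D, F, A. These stack in thirds as D–F–A–C — a D minor seventh chord.
C is the seventh of D minor seventh; seventh in the bass means third inversion (figured bass 4/2).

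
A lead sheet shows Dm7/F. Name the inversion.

Dm7/F means D minor seventh with F in the bass. F is the third of D minor seventh (D–F–A–C), so this is first inversion.

first inversion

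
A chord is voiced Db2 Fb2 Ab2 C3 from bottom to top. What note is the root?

Db, Fb, Ab, C are the tones of a Db minor-major seventh chord (Db–Fb–Ab–C), making Db the root.

Db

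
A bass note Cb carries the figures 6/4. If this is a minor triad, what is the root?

The figures 6/4 mean the fifth of the chord is in the bass. If Cb is the fifth of a minor triad, the root is Fb (chord tones Fb–Abb–Cb).

Fb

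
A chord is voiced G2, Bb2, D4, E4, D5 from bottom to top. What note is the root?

Reordering G, Bb, D, E into stacked thirds gives E–G–Bb–D; the bottom of that stack, E, is the root.

E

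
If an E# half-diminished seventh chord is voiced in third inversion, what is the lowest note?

D#

In third inversion the seventh is lowest. For E# half-diminished seventh (E#–G#–B–D#) that is D#.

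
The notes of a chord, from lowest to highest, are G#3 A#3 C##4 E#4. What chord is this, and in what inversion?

A# dominant seventh, third inversion

The distinct note names are G#, A#, C##, E#. Stacked in thirds they read A#–C##–E#–G#, which is a dominant seventh chord on A#.
G# is the seventh of A# dominant seventh; seventh in the bass means third inversion (figured bass 4/2).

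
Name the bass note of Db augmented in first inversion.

Db augmented is Db–F–A. First inversion places the third in the bass: F.

F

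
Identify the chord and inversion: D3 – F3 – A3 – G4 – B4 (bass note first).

G dominant ninth, second inversion

Reducing to letter names: D, F, A, G, B. These stack in thirds as G–B–D–F–A — a G dominant ninth chord.
The lowest note is D, the fifth of the chord, so this is second inversion.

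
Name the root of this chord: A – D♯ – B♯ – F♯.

Reordering A, D#, B#, F# into stacked thirds gives B#–D#–F#–A; the bottom of that stack, B#, is the root.

B#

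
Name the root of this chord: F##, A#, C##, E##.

F##

The distinct letter names are F##, A#, C##, E##. Arranged as a stack of thirds they read F##–A#–C##–E##, so F## is the root (an F## minor-major seventh chord).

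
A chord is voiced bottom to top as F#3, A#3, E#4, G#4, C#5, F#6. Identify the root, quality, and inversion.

F# major ninth, root position

The pitch classes F#, A#, E#, G#, C# arrange in thirds as F#–A#–C#–E#–G#: an F# major ninth chord.
With the root (F#) in the bass, the chord is in root position.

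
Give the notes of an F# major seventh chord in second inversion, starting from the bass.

C#, E#, F#, A#

The chord tones are F#–A#–C#–E#. With the fifth (C#) lowest for second inversion: C#, E#, F#, A#.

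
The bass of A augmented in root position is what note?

In root position the root is lowest. For A augmented (A–C#–E#) that is A.

A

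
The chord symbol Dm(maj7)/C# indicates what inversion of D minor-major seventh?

Dm(maj7)/C# means D minor-major seventh with C# in the bass. C# is the seventh of D minor-major seventh (D–F–A–C#), so this is third inversion.

third inversion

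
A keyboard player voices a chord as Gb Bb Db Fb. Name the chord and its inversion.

Gb dominant seventh, root position

Reducing to letter names: Gb, Bb, Db, Fb. These stack in thirds as Gb–Bb–Db–Fb — a Gb dominant seventh chord.
The lowest note is Gb, the root of the chord, so this is root position (figured bass 7).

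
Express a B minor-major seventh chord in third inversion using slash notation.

Bm(maj7)/A#

Third inversion of B minor-major seventh has the seventh (A#) in the bass. As a slash chord: Bm(maj7)/A#.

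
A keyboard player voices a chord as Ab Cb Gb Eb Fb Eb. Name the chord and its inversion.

Fb major ninth, first inversion

The distinct note names are Ab, Cb, Gb, Eb, Fb. Stacked in thirds they read Fb–Ab–Cb–Eb–Gb, which is a major ninth chord on Fb.
Ab is the third of Fb major ninth; third in the bass means first inversion.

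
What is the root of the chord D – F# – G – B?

The distinct letter names are D, F#, G, B. Arranged as a stack of thirds they read G–B–D–F#, so G is the root (a G major seventh chord).

G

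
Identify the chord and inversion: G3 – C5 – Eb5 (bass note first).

Reducing to letter names: G, C, Eb. These stack in thirds as C–Eb–G — a C minor triad.
G is the fifth of C minor; fifth in the bass means second inversion (figured bass 6/4).

C minor, second inversion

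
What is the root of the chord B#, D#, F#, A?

B#

B#, D#, F#, A are the tones of a B# diminished seventh chord (B#–D#–F#–A), making B# the root.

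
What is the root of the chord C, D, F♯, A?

The distinct letter names are C, D, F#, A. Arranged as a stack of thirds they read D–F#–A–C, so D is the root (a D dominant seventh chord).

D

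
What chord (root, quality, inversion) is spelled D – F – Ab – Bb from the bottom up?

Bb dominant seventh, first inversion

The pitch classes D, F, Ab, Bb arrange in thirds as Bb–D–F–Ab: a Bb dominant seventh chord.
D is the third of Bb dominant seventh; third in the bass means first inversion (figured bass 6/5).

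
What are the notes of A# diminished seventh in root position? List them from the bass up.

A#, C#, E, G

A# diminished seventh is A#–C#–E–G. Root position puts the root (A#) in the bass, with the remaining tones above: A#, C#, E, G.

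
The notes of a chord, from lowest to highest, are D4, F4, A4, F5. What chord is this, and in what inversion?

D minor, root position

The distinct note names are D, F, A. Stacked in thirds they read D–F–A, which is a minor triad on D.
With the root (D) in the bass, the chord is in root position (figured bass 5/3).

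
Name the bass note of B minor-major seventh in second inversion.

The fifth of B minor-major seventh (B–D–F#–A#) is F#; that is the bass in second inversion.

F#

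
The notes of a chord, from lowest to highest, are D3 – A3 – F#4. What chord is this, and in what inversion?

The distinct note names are D, A, F#. Stacked in thirds they read D–F#–A, which is a major triad on D.
With the root (D) in the bass, the chord is in root position (figured bass 5/3).

D major, root position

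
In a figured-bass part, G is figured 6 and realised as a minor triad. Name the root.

E

The figures 6 mean the third of the chord is in the bass. If G is the third of a minor triad, the root is E (chord tones E–G–B).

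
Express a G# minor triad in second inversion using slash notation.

G#m/D#

Second inversion of G# minor has the fifth (D#) in the bass. As a slash chord: G#m/D#.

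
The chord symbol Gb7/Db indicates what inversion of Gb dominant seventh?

second inversion

Gb7/Db means Gb dominant seventh with Db in the bass. Db is the fifth of Gb dominant seventh (Gb–Bb–Db–Fb), so this is second inversion.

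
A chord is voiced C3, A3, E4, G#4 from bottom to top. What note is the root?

A

C, A, E, G# are the tones of an A minor-major seventh chord (A–C–E–G#), making A the root.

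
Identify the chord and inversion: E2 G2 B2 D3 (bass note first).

E minor seventh, root position

Reducing to letter names: E, G, B, D. These stack in thirds as E–G–B–D — an E minor seventh chord.
With the root (E) in the bass, the chord is in root position (figured bass 7).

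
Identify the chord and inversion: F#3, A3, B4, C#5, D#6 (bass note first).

B dominant ninth, second inversion

The distinct note names are F#, A, B, C#, D#. Stacked in thirds they read B–D#–F#–A–C#, which is a dominant ninth chord on B.
The lowest note is F#, the fifth of the chord, so this is second inversion.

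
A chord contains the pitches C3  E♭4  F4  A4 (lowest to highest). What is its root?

The distinct letter names are C, Eb, F, A. Arranged as a stack of thirds they read F–A–C–Eb, so F is the root (an F dominant seventh chord).

F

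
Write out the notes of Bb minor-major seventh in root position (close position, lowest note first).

Bb, Db, F, A

The chord tones are Bb–Db–F–A. With the root (Bb) lowest for root position: Bb, Db, F, A.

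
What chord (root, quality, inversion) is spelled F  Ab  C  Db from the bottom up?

Reducing to letter names: F, Ab, C, Db. These stack in thirds as Db–F–Ab–C — a Db major seventh chord.
The lowest note is F, the third of the chord, so this is first inversion (figured bass 6/5).

Db major seventh, first inversion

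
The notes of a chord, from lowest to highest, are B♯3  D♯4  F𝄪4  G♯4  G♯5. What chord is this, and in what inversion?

The distinct note names are B#, D#, F##, G#. Stacked in thirds they read G#–B#–D#–F##, which is a major seventh chord on G#.
The lowest note is B#, the third of the chord, so this is first inversion (figured bass 6/5).

G# major seventh, first inversion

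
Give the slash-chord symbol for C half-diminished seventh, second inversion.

Second inversion of C half-diminished seventh has the fifth (Gb) in the bass. As a slash chord: Cø7/Gb.

Cø7/Gb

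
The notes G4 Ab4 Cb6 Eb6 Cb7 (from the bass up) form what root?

Reordering G, Ab, Cb, Eb into stacked thirds gives Ab–Cb–Eb–G; the bottom of that stack, Ab, is the root.

Ab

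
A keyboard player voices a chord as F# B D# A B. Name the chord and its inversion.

Reducing to letter names: F#, B, D#, A. These stack in thirds as B–D#–F#–A — a B dominant seventh chord.
F# is the fifth of B dominant seventh; fifth in the bass means second inversion (figured bass 4/3).

B dominant seventh, second inversion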